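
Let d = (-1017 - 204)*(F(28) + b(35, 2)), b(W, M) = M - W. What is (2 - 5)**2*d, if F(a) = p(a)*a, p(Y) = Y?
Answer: -8252739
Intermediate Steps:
F(a) = a**2 (F(a) = a*a = a**2)
d = -916971 (d = (-1017 - 204)*(28**2 + (2 - 1*35)) = -1221*(784 + (2 - 35)) = -1221*(784 - 33) = -1221*751 = -916971)
(2 - 5)**2*d = (2 - 5)**2*(-916971) = (-3)**2*(-916971) = 9*(-916971) = -8252739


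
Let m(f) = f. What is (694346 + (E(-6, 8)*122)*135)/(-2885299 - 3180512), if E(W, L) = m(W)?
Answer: -595526/6065811 ≈ -0.098177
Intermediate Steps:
E(W, L) = W
(694346 + (E(-6, 8)*122)*135)/(-2885299 - 3180512) = (694346 - 6*122*135)/(-2885299 - 3180512) = (694346 - 732*135)/(-6065811) = (694346 - 98820)*(-1/6065811) = 595526*(-1/6065811) = -595526/6065811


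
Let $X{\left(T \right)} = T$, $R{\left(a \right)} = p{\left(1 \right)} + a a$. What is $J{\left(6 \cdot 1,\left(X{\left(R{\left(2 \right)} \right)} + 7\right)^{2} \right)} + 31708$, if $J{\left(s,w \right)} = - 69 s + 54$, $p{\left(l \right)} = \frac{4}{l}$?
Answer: $31348$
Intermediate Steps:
$R{\left(a \right)} = 4 + a^{2}$ ($R{\left(a \right)} = \frac{4}{1} + a a = 4 \cdot 1 + a^{2} = 4 + a^{2}$)
$J{\left(s,w \right)} = 54 - 69 s$
$J{\left(6 \cdot 1,\left(X{\left(R{\left(2 \right)} \right)} + 7\right)^{2} \right)} + 31708 = \left(54 - 69 \cdot 6 \cdot 1\right) + 31708 = \left(54 - 414\right) + 31708 = -360 + 31708 = 31348$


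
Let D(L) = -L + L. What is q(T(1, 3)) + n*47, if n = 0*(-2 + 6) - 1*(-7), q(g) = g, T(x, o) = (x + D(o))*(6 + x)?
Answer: 336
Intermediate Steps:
D(L) = 0
T(x, o) = x*(6 + x) (T(x, o) = (x + 0)*(6 + x) = x*(6 + x))
n = 7 (n = 0*4 + 7 = 0 + 7 = 7)
q(T(1, 3)) + n*47 = 1*(6 + 1) + 7*47 = 1*7 + 329 = 7 + 329 = 336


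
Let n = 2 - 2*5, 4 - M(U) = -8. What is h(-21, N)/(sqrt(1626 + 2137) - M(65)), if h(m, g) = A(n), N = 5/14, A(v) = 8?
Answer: 96/3619 + 8*sqrt(3763)/3619 ≈ 0.16213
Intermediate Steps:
M(U) = 12 (M(U) = 4 - 1*(-8) = 4 + 8 = 12)
n = -8 (n = 2 - 10 = -8)
N = 5/14 (N = 5*(1/14) = 5/14 ≈ 0.35714)
h(m, g) = 8
h(-21, N)/(sqrt(1626 + 2137) - M(65)) = 8/(sqrt(1626 + 2137) - 1*12) = 8/(sqrt(3763) - 12) = 8/(-12 + sqrt(3763))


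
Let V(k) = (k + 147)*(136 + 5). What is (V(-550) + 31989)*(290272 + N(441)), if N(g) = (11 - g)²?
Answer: -11800421448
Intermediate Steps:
V(k) = 20727 + 141*k (V(k) = (147 + k)*141 = 20727 + 141*k)
(V(-550) + 31989)*(290272 + N(441)) = ((20727 + 141*(-550)) + 31989)*(290272 + (-11 + 441)²) = ((20727 - 77550) + 31989)*(290272 + 430²) = (-56823 + 31989)*(290272 + 184900) = -24834*475172 = -11800421448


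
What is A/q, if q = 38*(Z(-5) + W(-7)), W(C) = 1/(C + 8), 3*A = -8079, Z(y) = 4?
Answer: -2693/190 ≈ -14.174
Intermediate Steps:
A = -2693 (A = (⅓)*(-8079) = -2693)
W(C) = 1/(8 + C)
q = 190 (q = 38*(4 + 1/(8 - 7)) = 38*(4 + 1/1) = 38*(4 + 1) = 38*5 = 190)
A/q = -2693/190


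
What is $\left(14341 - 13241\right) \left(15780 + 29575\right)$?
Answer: $49890500$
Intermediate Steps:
$\left(14341 - 13241\right) \left(15780 + 29575\right) = 1100 \cdot 45355 = 49890500$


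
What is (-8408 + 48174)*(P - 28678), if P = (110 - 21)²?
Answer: -825422862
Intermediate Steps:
P = 7921 (P = 89² = 7921)
(-8408 + 48174)*(P - 28678) = (-8408 + 48174)*(7921 - 28678) = 39766*(-20757) = -825422862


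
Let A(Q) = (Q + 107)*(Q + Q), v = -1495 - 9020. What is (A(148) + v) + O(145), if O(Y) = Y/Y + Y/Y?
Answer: 64967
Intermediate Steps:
v = -10515
O(Y) = 2 (O(Y) = 1 + 1 = 2)
A(Q) = 2*Q*(107 + Q) (A(Q) = (107 + Q)*(2*Q) = 2*Q*(107 + Q))
(A(148) + v) + O(145) = (2*148*(107 + 148) - 10515) + 2 = (2*148*255 - 10515) + 2 = (75480 - 10515) + 2 = 64965 + 2 = 64967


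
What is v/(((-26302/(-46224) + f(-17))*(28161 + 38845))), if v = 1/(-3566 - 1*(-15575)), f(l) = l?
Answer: -3852/50929627630277 ≈ -7.5634e-11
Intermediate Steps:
v = 1/12009 (v = 1/(-3566 + 15575) = 1/12009 ≈ 8.3271e-5)
v/(((-26302/(-46224) + f(-17))*(28161 + 38845))) = 1/(12009*(((-26302/(-46224) - 17)*(28161 + 38845)))) = 1/(12009*(((-26302*(-1/46224) - 17)*67006))) = 1/(12009*(((13151/23112 - 17)*67006))) = 1/(12009*((-379753/23112*67006))) = 1/(12009*(-12722864759/11556)) = (1/12009)*(-11556/12722864759) = -3852/50929627630277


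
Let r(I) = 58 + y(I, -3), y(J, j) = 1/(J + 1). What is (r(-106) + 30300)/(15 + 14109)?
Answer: 3187589/1483020 ≈ 2.1494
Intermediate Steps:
y(J, j) = 1/(1 + J)
r(I) = 58 + 1/(1 + I)
(r(-106) + 30300)/(15 + 14109) = ((59 + 58*(-106))/(1 - 106) + 30300)/(15 + 14109) = ((59 - 6148)/(-105) + 30300)/14124 = (-1/105*(-6089) + 30300)*(1/14124) = (6089/105 + 30300)*(1/14124) = (3187589/105)*(1/14124) = 3187589/1483020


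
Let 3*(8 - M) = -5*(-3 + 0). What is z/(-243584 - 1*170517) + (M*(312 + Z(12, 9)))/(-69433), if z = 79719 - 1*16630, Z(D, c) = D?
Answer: -4782964709/28752274733 ≈ -0.16635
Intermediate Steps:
M = 3 (M = 8 - (-5)*(-3 + 0)/3 = 8 - (-5)*(-3)/3 = 8 - 1/3*15 = 8 - 5 = 3)
z = 63089 (z = 79719 - 16630 = 63089)
z/(-243584 - 1*170517) + (M*(312 + Z(12, 9)))/(-69433) = 63089/(-243584 - 1*170517) + (3*(312 + 12))/(-69433) = 63089/(-243584 - 170517) + (3*324)*(-1/69433) = 63089/(-414101) + 972*(-1/69433) = 63089*(-1/414101) - 972/69433 = -63089/414101 - 972/69433 = -4782964709/28752274733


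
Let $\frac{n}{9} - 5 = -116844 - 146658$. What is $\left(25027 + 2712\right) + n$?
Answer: $-2343734$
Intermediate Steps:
$n = -2371473$ ($n = 45 + 9 \left(-116844 - 146658\right) = 45 + 9 \left(-263502\right) = 45 - 2371518 = -2371473$)
$\left(25027 + 2712\right) + n = \left(25027 + 2712\right) - 2371473 = 27739 - 2371473 = -2343734$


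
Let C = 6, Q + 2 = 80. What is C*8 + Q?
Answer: 126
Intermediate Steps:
Q = 78 (Q = -2 + 80 = 78)
C*8 + Q = 6*8 + 78 = 48 + 78 = 126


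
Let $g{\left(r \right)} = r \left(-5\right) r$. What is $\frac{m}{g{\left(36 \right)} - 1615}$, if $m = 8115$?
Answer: $- \frac{1623}{1619} \approx -1.0025$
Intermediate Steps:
$g{\left(r \right)} = - 5 r^{2}$ ($g{\left(r \right)} = - 5 r r = - 5 r^{2}$)
$\frac{m}{g{\left(36 \right)} - 1615} = \frac{8115}{- 5 \cdot 36^{2} - 1615} = \frac{8115}{\left(-5\right) 1296 - 1615} = \frac{8115}{-6480 - 1615} = \frac{8115}{-8095} = 8115 \left(- \frac{1}{8095}\right) = - \frac{1623}{1619}$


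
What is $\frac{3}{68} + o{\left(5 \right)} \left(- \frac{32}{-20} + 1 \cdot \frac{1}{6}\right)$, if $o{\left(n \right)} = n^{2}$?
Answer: $\frac{9019}{204} \approx 44.211$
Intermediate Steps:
$\frac{3}{68} + o{\left(5 \right)} \left(- \frac{32}{-20} + 1 \cdot \frac{1}{6}\right) = \frac{3}{68} + 5^{2} \left(- \frac{32}{-20} + 1 \cdot \frac{1}{6}\right) = 3 \cdot \frac{1}{68} + 25 \left(\left(-32\right) \left(- \frac{1}{20}\right) + 1 \cdot \frac{1}{6}\right) = \frac{3}{68} + 25 \left(\frac{8}{5} + \frac{1}{6}\right) = \frac{3}{68} + 25 \cdot \frac{53}{30} = \frac{3}{68} + \frac{265}{6} = \frac{9019}{204}$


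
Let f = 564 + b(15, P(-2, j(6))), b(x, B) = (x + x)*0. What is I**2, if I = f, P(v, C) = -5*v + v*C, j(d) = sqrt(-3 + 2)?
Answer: 318096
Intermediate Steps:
j(d) = I (j(d) = sqrt(-1) = I)
P(v, C) = -5*v + C*v
b(x, B) = 0 (b(x, B) = (2*x)*0 = 0)
f = 564 (f = 564 + 0 = 564)
I = 564
I**2 = 564**2 = 318096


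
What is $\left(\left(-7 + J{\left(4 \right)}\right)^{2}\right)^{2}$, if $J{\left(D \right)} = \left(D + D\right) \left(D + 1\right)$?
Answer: $1185921$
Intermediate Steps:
$J{\left(D \right)} = 2 D \left(1 + D\right)$
$\left(\left(-7 + J{\left(4 \right)}\right)^{2}\right)^{2} = \left(\left(-7 + 2 \cdot 4 \left(1 + 4\right)\right)^{2}\right)^{2} = \left(\left(-7 + 2 \cdot 4 \cdot 5\right)^{2}\right)^{2} = \left(\left(-7 + 40\right)^{2}\right)^{2} = \left(33^{2}\right)^{2} = 1089^{2} = 1185921$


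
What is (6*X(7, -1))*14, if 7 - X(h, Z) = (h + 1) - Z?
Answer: -168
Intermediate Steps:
X(h, Z) = 6 + Z - h (X(h, Z) = 7 - ((h + 1) - Z) = 7 - ((1 + h) - Z) = 7 - (1 + h - Z) = 7 + (-1 + Z - h) = 6 + Z - h)
(6*X(7, -1))*14 = (6*(6 - 1 - 1*7))*14 = (6*(6 - 1 - 7))*14 = (6*(-2))*14 = -12*14 = -168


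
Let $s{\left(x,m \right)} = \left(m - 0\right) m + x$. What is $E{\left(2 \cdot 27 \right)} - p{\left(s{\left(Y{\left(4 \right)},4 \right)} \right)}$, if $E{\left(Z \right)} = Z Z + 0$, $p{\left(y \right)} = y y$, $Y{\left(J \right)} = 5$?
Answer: $2475$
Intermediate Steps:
$s{\left(x,m \right)} = x + m^{2}$ ($s{\left(x,m \right)} = \left(m + 0\right) m + x = m m + x = m^{2} + x = x + m^{2}$)
$p{\left(y \right)} = y^{2}$
$E{\left(Z \right)} = Z^{2}$ ($E{\left(Z \right)} = Z^{2} + 0 = Z^{2}$)
$E{\left(2 \cdot 27 \right)} - p{\left(s{\left(Y{\left(4 \right)},4 \right)} \right)} = \left(2 \cdot 27\right)^{2} - \left(5 + 4^{2}\right)^{2} = 54^{2} - \left(5 + 16\right)^{2} = 2916 - 21^{2} = 2916 - 441 = 2475$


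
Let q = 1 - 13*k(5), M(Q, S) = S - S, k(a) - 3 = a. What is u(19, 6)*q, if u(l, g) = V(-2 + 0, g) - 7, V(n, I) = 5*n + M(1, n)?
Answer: 1751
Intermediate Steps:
k(a) = 3 + a
M(Q, S) = 0
V(n, I) = 5*n (V(n, I) = 5*n + 0 = 5*n)
q = -103 (q = 1 - 13*(3 + 5) = 1 - 13*8 = 1 - 104 = -103)
u(l, g) = -17 (u(l, g) = 5*(-2 + 0) - 7 = 5*(-2) - 7 = -10 - 7 = -17)
u(19, 6)*q = -17*(-103) = 1751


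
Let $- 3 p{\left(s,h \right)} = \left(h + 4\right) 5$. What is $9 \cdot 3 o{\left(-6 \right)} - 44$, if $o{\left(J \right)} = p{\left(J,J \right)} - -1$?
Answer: $73$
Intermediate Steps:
$p{\left(s,h \right)} = - \frac{20}{3} - \frac{5 h}{3}$ ($p{\left(s,h \right)} = - \frac{\left(h + 4\right) 5}{3} = - \frac{\left(4 + h\right) 5}{3} = - \frac{20 + 5 h}{3} = - \frac{20}{3} - \frac{5 h}{3}$)
$o{\left(J \right)} = - \frac{17}{3} - \frac{5 J}{3}$ ($o{\left(J \right)} = \left(- \frac{20}{3} - \frac{5 J}{3}\right) - -1 = \left(- \frac{20}{3} - \frac{5 J}{3}\right) + 1 = - \frac{17}{3} - \frac{5 J}{3}$)
$9 \cdot 3 o{\left(-6 \right)} - 44 = 9 \cdot 3 \left(- \frac{17}{3} - -10\right) - 44 = 27 \left(- \frac{17}{3} + 10\right) - 44 = 27 \cdot \frac{13}{3} - 44 = 117 - 44 = 73$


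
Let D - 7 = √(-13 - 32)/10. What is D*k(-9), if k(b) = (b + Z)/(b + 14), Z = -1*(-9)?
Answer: 0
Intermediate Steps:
Z = 9
D = 7 + 3*I*√5/10 (D = 7 + √(-13 - 32)/10 = 7 + √(-45)*(⅒) = 7 + (3*I*√5)*(⅒) = 7 + 3*I*√5/10 ≈ 7.0 + 0.67082*I)
k(b) = (9 + b)/(14 + b) (k(b) = (b + 9)/(b + 14) = (9 + b)/(14 + b))
D*k(-9) = (7 + 3*I*√5/10)*((9 - 9)/(14 - 9)) = (7 + 3*I*√5/10)*(0/5) = (7 + 3*I*√5/10)*((⅕)*0) = (7 + 3*I*√5/10)*0 = 0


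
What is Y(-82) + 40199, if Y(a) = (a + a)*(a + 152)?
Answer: 28719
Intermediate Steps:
Y(a) = 2*a*(152 + a) (Y(a) = (2*a)*(152 + a) = 2*a*(152 + a))
Y(-82) + 40199 = 2*(-82)*(152 - 82) + 40199 = 2*(-82)*70 + 40199 = -11480 + 40199 = 28719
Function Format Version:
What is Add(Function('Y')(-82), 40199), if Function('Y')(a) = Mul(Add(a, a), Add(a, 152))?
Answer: 28719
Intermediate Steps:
Function('Y')(a) = Mul(2, a, Add(152, a)) (Function('Y')(a) = Mul(Mul(2, a), Add(152, a)) = Mul(2, a, Add(152, a)))
Add(Function('Y')(-82), 40199) = Add(Mul(2, -82, Add(152, -82)), 40199) = Add(Mul(2, -82, 70), 40199) = Add(-11480, 40199) = 28719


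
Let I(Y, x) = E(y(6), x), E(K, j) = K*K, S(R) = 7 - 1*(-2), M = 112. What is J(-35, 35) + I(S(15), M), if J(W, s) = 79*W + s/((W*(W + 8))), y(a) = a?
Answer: -73682/27 ≈ -2729.0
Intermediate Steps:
J(W, s) = 79*W + s/(W*(8 + W)) (J(W, s) = 79*W + s/((W*(8 + W))) = 79*W + s*(1/(W*(8 + W))) = 79*W + s/(W*(8 + W)))
S(R) = 9 (S(R) = 7 + 2 = 9)
E(K, j) = K²
I(Y, x) = 36 (I(Y, x) = 6² = 36)
J(-35, 35) + I(S(15), M) = (35 + 79*(-35)³ + 632*(-35)²)/((-35)*(8 - 35)) + 36 = -1/35*(35 + 79*(-42875) + 632*1225)/(-27) + 36 = -1/35*(-1/27)*(35 - 3387125 + 774200) + 36 = -1/35*(-1/27)*(-2612890) + 36 = -74654/27 + 36 = -73682/27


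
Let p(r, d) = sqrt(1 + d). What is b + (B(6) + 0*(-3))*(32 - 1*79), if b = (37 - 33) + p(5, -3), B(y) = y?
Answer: -278 + I*sqrt(2) ≈ -278.0 + 1.4142*I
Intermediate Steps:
b = 4 + I*sqrt(2) (b = (37 - 33) + sqrt(1 - 3) = 4 + sqrt(-2) = 4 + I*sqrt(2) ≈ 4.0 + 1.4142*I)
b + (B(6) + 0*(-3))*(32 - 1*79) = (4 + I*sqrt(2)) + (6 + 0*(-3))*(32 - 1*79) = (4 + I*sqrt(2)) + (6 + 0)*(32 - 79) = (4 + I*sqrt(2)) + 6*(-47) = (4 + I*sqrt(2)) - 282 = -278 + I*sqrt(2)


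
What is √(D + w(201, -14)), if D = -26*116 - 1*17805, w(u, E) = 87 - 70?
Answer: 2*I*√5201 ≈ 144.24*I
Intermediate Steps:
w(u, E) = 17
D = -20821 (D = -3016 - 17805 = -20821)
√(D + w(201, -14)) = √(-20821 + 17) = √(-20804) = 2*I*√5201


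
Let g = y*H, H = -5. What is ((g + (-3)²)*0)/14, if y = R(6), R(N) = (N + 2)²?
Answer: 0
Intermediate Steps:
R(N) = (2 + N)²
y = 64 (y = (2 + 6)² = 8² = 64)
g = -320 (g = 64*(-5) = -320)
((g + (-3)²)*0)/14 = ((-320 + (-3)²)*0)/14 = ((-320 + 9)*0)*(1/14) = -311*0*(1/14) = 0*(1/14) = 0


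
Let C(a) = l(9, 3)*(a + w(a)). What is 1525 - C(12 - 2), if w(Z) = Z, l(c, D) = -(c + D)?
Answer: 1765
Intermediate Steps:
l(c, D) = -D - c (l(c, D) = -(D + c) = -D - c)
C(a) = -24*a (C(a) = (-1*3 - 1*9)*(a + a) = (-3 - 9)*(2*a) = -24*a)
1525 - C(12 - 2) = 1525 - (-24)*(12 - 2) = 1525 - (-24)*10 = 1525 - 1*(-240) = 1525 + 240 = 1765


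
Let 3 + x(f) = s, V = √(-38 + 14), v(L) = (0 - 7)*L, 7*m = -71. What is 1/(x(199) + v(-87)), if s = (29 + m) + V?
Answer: 5103/3188842 - 49*I*√6/9566526 ≈ 0.0016003 - 1.2546e-5*I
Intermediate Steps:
m = -71/7 (m = (⅐)*(-71) = -71/7 ≈ -10.143)
v(L) = -7*L
V = 2*I*√6 (V = √(-24) = 2*I*√6 ≈ 4.899*I)
s = 132/7 + 2*I*√6 (s = (29 - 71/7) + 2*I*√6 = 132/7 + 2*I*√6 ≈ 18.857 + 4.899*I)
x(f) = 111/7 + 2*I*√6 (x(f) = -3 + (132/7 + 2*I*√6) = 111/7 + 2*I*√6)
1/(x(199) + v(-87)) = 1/((111/7 + 2*I*√6) - 7*(-87)) = 1/((111/7 + 2*I*√6) + 609) = 1/(4374/7 + 2*I*√6)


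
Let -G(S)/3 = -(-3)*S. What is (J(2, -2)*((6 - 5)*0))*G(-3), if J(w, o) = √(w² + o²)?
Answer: 0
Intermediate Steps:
J(w, o) = √(o² + w²)
G(S) = -9*S (G(S) = -(-3)*(-3*S) = -9*S)
(J(2, -2)*((6 - 5)*0))*G(-3) = (√((-2)² + 2²)*((6 - 5)*0))*(-9*(-3)) = (√(4 + 4)*(1*0))*27 = (√8*0)*27 = ((2*√2)*0)*27 = 0*27 = 0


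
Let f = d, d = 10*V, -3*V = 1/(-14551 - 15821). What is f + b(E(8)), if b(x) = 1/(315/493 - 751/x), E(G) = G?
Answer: -177842137/16752724434 ≈ -0.010616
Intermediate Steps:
V = 1/91116 (V = -1/(3*(-14551 - 15821)) = -⅓/(-30372) = -⅓*(-1/30372) = 1/91116 ≈ 1.0975e-5)
b(x) = 1/(315/493 - 751/x) (b(x) = 1/(315*(1/493) - 751/x) = 1/(315/493 - 751/x))
d = 5/45558 (d = 10*(1/91116) = 5/45558 ≈ 0.00010975)
f = 5/45558 ≈ 0.00010975
f + b(E(8)) = 5/45558 + 493*8/(-370243 + 315*8) = 5/45558 + 493*8/(-370243 + 2520) = 5/45558 + 493*8/(-367723) = 5/45558 + 493*8*(-1/367723) = 5/45558 - 3944/367723 = -177842137/16752724434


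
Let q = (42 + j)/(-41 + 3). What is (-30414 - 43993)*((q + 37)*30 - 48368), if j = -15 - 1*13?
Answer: 66825819584/19 ≈ 3.5171e+9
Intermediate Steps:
j = -28 (j = -15 - 13 = -28)
q = -7/19 (q = (42 - 28)/(-41 + 3) = 14/(-38) = 14*(-1/38) = -7/19 ≈ -0.36842)
(-30414 - 43993)*((q + 37)*30 - 48368) = (-30414 - 43993)*((-7/19 + 37)*30 - 48368) = -74407*((696/19)*30 - 48368) = -74407*(20880/19 - 48368) = -74407*(-898112/19) = 66825819584/19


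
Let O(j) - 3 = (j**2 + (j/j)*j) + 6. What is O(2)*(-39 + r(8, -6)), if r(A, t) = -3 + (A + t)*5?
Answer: -480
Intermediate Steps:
r(A, t) = -3 + 5*A + 5*t (r(A, t) = -3 + (5*A + 5*t) = -3 + 5*A + 5*t)
O(j) = 9 + j + j**2 (O(j) = 3 + ((j**2 + (j/j)*j) + 6) = 3 + ((j**2 + 1*j) + 6) = 3 + ((j**2 + j) + 6) = 3 + ((j + j**2) + 6) = 3 + (6 + j + j**2) = 9 + j + j**2)
O(2)*(-39 + r(8, -6)) = (9 + 2 + 2**2)*(-39 + (-3 + 5*8 + 5*(-6))) = (9 + 2 + 4)*(-39 + (-3 + 40 - 30)) = 15*(-39 + 7) = 15*(-32) = -480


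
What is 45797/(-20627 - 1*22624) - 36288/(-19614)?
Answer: 15981665/20198217 ≈ 0.79124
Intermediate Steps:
45797/(-20627 - 1*22624) - 36288/(-19614) = 45797/(-20627 - 22624) - 36288*(-1/19614) = 45797/(-43251) + 864/467 = 45797*(-1/43251) + 864/467 = -45797/43251 + 864/467 = 15981665/20198217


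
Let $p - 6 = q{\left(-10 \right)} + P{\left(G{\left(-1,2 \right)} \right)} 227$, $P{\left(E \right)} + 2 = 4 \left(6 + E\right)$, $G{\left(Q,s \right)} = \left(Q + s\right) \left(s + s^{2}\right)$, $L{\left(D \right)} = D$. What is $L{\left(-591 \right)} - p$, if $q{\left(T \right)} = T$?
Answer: $-11029$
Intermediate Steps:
$P{\left(E \right)} = 22 + 4 E$ ($P{\left(E \right)} = -2 + 4 \left(6 + E\right) = -2 + \left(24 + 4 E\right) = 22 + 4 E$)
$p = 10438$ ($p = 6 - \left(10 - \left(22 + 4 \cdot 2 \left(-1 + 2 + 2^{2} - 2\right)\right) 227\right) = 6 - \left(10 - \left(22 + 4 \cdot 2 \left(-1 + 2 + 4 - 2\right)\right) 227\right) = 6 - \left(10 - \left(22 + 4 \cdot 2 \cdot 3\right) 227\right) = 6 - \left(10 - \left(22 + 4 \cdot 6\right) 227\right) = 6 - \left(10 - \left(22 + 24\right) 227\right) = 6 + \left(-10 + 46 \cdot 227\right) = 6 + \left(-10 + 10442\right) = 6 + 10432 = 10438$)
$L{\left(-591 \right)} - p = -591 - 10438 = -11029$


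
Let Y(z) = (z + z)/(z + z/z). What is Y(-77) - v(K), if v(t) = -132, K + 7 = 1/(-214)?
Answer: 5093/38 ≈ 134.03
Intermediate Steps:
K = -1499/214 (K = -7 + 1/(-214) = -7 - 1/214 = -1499/214 ≈ -7.0047)
Y(z) = 2*z/(1 + z) (Y(z) = (2*z)/(z + 1) = (2*z)/(1 + z) = 2*z/(1 + z))
Y(-77) - v(K) = 2*(-77)/(1 - 77) - 1*(-132) = 2*(-77)/(-76) + 132 = 2*(-77)*(-1/76) + 132 = 77/38 + 132 = 5093/38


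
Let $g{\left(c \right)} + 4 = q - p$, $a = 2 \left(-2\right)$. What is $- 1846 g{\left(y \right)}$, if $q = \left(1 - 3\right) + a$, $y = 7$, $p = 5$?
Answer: $27690$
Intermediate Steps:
$a = -4$
$q = -6$ ($q = \left(1 - 3\right) - 4 = -2 - 4 = -6$)
$g{\left(c \right)} = -15$ ($g{\left(c \right)} = -4 - 11 = -15$)
$- 1846 g{\left(y \right)} = \left(-1846\right) \left(-15\right) = 27690$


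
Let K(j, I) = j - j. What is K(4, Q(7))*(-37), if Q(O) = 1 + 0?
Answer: 0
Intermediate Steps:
Q(O) = 1
K(j, I) = 0
K(4, Q(7))*(-37) = 0*(-37) = 0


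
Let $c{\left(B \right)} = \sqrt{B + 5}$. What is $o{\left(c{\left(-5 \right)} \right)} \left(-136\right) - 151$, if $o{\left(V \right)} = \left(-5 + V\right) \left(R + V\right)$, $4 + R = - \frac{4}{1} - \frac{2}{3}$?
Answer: $- \frac{18133}{3} \approx -6044.3$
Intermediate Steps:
$R = - \frac{26}{3}$ ($R = -4 - \left(4 + \frac{2}{3}\right) = -4 - \frac{14}{3} = - \frac{26}{3} \approx -8.6667$)
$c{\left(B \right)} = \sqrt{5 + B}$
$o{\left(V \right)} = \left(-5 + V\right) \left(- \frac{26}{3} + V\right)$
$o{\left(c{\left(-5 \right)} \right)} \left(-136\right) - 151 = \left(\frac{130}{3} + \left(\sqrt{5 - 5}\right)^{2} - \frac{41 \sqrt{5 - 5}}{3}\right) \left(-136\right) - 151 = \left(\frac{130}{3} + \left(\sqrt{0}\right)^{2} - \frac{41 \sqrt{0}}{3}\right) \left(-136\right) - 151 = \left(\frac{130}{3} + 0^{2} - 0\right) \left(-136\right) - 151 = \left(\frac{130}{3} + 0 + 0\right) \left(-136\right) - 151 = \frac{130}{3} \left(-136\right) - 151 = - \frac{17680}{3} - 151 = - \frac{18133}{3}$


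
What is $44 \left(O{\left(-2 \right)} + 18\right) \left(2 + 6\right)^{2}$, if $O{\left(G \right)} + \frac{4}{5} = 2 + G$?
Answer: $\frac{242176}{5} \approx 48435.0$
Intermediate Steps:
$O{\left(G \right)} = \frac{6}{5} + G$ ($O{\left(G \right)} = - \frac{4}{5} + \left(2 + G\right) = \frac{6}{5} + G$)
$44 \left(O{\left(-2 \right)} + 18\right) \left(2 + 6\right)^{2} = 44 \left(\left(\frac{6}{5} - 2\right) + 18\right) \left(2 + 6\right)^{2} = 44 \left(- \frac{4}{5} + 18\right) 8^{2} = 44 \cdot \frac{86}{5} \cdot 64 = \frac{3784}{5} \cdot 64 = \frac{242176}{5}$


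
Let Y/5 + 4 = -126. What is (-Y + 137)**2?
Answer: 619369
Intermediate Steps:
Y = -650 (Y = -20 + 5*(-126) = -20 - 630 = -650)
(-Y + 137)**2 = (-1*(-650) + 137)**2 = (650 + 137)**2 = 787**2 = 619369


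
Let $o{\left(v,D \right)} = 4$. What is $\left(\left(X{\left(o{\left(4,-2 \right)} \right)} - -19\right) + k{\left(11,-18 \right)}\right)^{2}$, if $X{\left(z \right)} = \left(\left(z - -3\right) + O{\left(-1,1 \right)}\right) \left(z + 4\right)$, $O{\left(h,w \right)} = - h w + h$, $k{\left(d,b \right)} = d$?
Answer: $7396$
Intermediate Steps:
$O{\left(h,w \right)} = h - h w$ ($O{\left(h,w \right)} = - h w + h = h - h w$)
$X{\left(z \right)} = \left(3 + z\right) \left(4 + z\right)$ ($X{\left(z \right)} = \left(\left(z - -3\right) - \left(1 - 1\right)\right) \left(z + 4\right) = \left(\left(z + 3\right) - \left(1 - 1\right)\right) \left(4 + z\right) = \left(\left(3 + z\right) - 0\right) \left(4 + z\right) = \left(\left(3 + z\right) + 0\right) \left(4 + z\right) = \left(3 + z\right) \left(4 + z\right)$)
$\left(\left(X{\left(o{\left(4,-2 \right)} \right)} - -19\right) + k{\left(11,-18 \right)}\right)^{2} = \left(\left(\left(12 + 4^{2} + 7 \cdot 4\right) - -19\right) + 11\right)^{2} = \left(\left(\left(12 + 16 + 28\right) + 19\right) + 11\right)^{2} = \left(\left(56 + 19\right) + 11\right)^{2} = \left(75 + 11\right)^{2} = 86^{2} = 7396$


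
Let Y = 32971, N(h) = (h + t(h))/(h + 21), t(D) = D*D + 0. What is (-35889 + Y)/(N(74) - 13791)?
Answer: 55442/260919 ≈ 0.21249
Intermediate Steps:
t(D) = D² (t(D) = D² + 0 = D²)
N(h) = (h + h²)/(21 + h) (N(h) = (h + h²)/(h + 21) = (h + h²)/(21 + h))
(-35889 + Y)/(N(74) - 13791) = (-35889 + 32971)/(74*(1 + 74)/(21 + 74) - 13791) = -2918/(74*75/95 - 13791) = -2918/(74*(1/95)*75 - 13791) = -2918/(1110/19 - 13791) = -2918/(-260919/19) = -2918*(-19/260919) = 55442/260919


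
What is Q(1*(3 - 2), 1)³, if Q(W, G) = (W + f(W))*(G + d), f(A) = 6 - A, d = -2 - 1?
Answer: -1728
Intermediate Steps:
d = -3
Q(W, G) = -18 + 6*G (Q(W, G) = (W + (6 - W))*(G - 3) = 6*(-3 + G) = -18 + 6*G)
Q(1*(3 - 2), 1)³ = (-18 + 6*1)³ = (-18 + 6)³ = (-12)³ = -1728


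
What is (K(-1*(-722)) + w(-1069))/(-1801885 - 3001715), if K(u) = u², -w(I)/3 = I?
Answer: -524491/4803600 ≈ -0.10919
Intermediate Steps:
w(I) = -3*I
(K(-1*(-722)) + w(-1069))/(-1801885 - 3001715) = ((-1*(-722))² - 3*(-1069))/(-1801885 - 3001715) = (722² + 3207)/(-4803600) = (521284 + 3207)*(-1/4803600) = 524491*(-1/4803600) = -524491/4803600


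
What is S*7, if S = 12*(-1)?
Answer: -84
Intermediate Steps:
S = -12
S*7 = -12*7 = -84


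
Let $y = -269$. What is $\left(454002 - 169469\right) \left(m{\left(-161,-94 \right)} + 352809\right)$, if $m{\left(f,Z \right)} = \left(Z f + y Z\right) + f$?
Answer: $111840817244$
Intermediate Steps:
$m{\left(f,Z \right)} = f - 269 Z + Z f$ ($m{\left(f,Z \right)} = \left(Z f - 269 Z\right) + f = \left(- 269 Z + Z f\right) + f = f - 269 Z + Z f$)
$\left(454002 - 169469\right) \left(m{\left(-161,-94 \right)} + 352809\right) = \left(454002 - 169469\right) \left(\left(-161 - -25286 - -15134\right) + 352809\right) = 284533 \left(\left(-161 + 25286 + 15134\right) + 352809\right) = 284533 \left(40259 + 352809\right) = 284533 \cdot 393068 = 111840817244$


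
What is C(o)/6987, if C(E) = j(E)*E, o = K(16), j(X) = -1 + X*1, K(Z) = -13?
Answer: 182/6987 ≈ 0.026048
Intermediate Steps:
j(X) = -1 + X
o = -13
C(E) = E*(-1 + E) (C(E) = (-1 + E)*E = E*(-1 + E))
C(o)/6987 = -13*(-1 - 13)/6987 = -13*(-14)*(1/6987) = 182*(1/6987) = 182/6987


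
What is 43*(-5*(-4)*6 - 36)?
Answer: 3612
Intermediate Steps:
43*(-5*(-4)*6 - 36) = 43*(20*6 - 36) = 43*(120 - 36) = 43*84 = 3612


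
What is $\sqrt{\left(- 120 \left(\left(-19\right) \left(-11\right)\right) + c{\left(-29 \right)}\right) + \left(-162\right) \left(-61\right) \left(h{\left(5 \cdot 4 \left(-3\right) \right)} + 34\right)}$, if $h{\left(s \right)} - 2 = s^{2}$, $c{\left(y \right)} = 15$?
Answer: $3 \sqrt{3989543} \approx 5992.2$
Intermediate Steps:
$h{\left(s \right)} = 2 + s^{2}$
$\sqrt{\left(- 120 \left(\left(-19\right) \left(-11\right)\right) + c{\left(-29 \right)}\right) + \left(-162\right) \left(-61\right) \left(h{\left(5 \cdot 4 \left(-3\right) \right)} + 34\right)} = \sqrt{\left(- 120 \left(\left(-19\right) \left(-11\right)\right) + 15\right) + \left(-162\right) \left(-61\right) \left(\left(2 + \left(5 \cdot 4 \left(-3\right)\right)^{2}\right) + 34\right)} = \sqrt{\left(\left(-120\right) 209 + 15\right) + 9882 \left(\left(2 + \left(20 \left(-3\right)\right)^{2}\right) + 34\right)} = \sqrt{\left(-25080 + 15\right) + 9882 \left(\left(2 + \left(-60\right)^{2}\right) + 34\right)} = \sqrt{-25065 + 9882 \left(\left(2 + 3600\right) + 34\right)} = \sqrt{-25065 + 9882 \left(3602 + 34\right)} = \sqrt{-25065 + 9882 \cdot 3636} = \sqrt{-25065 + 35930952} = \sqrt{35905887} = 3 \sqrt{3989543}$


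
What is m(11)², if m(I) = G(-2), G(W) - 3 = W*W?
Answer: 49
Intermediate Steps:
G(W) = 3 + W² (G(W) = 3 + W*W = 3 + W²)
m(I) = 7 (m(I) = 3 + (-2)² = 3 + 4 = 7)
m(11)² = 7² = 49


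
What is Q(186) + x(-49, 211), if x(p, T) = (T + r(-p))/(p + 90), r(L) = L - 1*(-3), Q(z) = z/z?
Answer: 304/41 ≈ 7.4146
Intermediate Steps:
Q(z) = 1
r(L) = 3 + L (r(L) = L + 3 = 3 + L)
x(p, T) = (3 + T - p)/(90 + p) (x(p, T) = (T + (3 - p))/(p + 90) = (3 + T - p)/(90 + p))
Q(186) + x(-49, 211) = 1 + (3 + 211 - 1*(-49))/(90 - 49) = 1 + (3 + 211 + 49)/41 = 1 + (1/41)*263 = 1 + 263/41 = 304/41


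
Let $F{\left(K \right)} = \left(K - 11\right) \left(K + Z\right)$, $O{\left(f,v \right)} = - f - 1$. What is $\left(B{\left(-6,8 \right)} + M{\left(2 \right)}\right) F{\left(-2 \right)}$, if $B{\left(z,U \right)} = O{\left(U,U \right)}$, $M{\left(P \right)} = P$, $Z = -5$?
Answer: $-637$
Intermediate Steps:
$O{\left(f,v \right)} = -1 - f$
$B{\left(z,U \right)} = -1 - U$
$F{\left(K \right)} = \left(-11 + K\right) \left(-5 + K\right)$ ($F{\left(K \right)} = \left(K - 11\right) \left(K - 5\right) = \left(-11 + K\right) \left(-5 + K\right)$)
$\left(B{\left(-6,8 \right)} + M{\left(2 \right)}\right) F{\left(-2 \right)} = \left(\left(-1 - 8\right) + 2\right) \left(55 + \left(-2\right)^{2} - -32\right) = \left(\left(-1 - 8\right) + 2\right) \left(55 + 4 + 32\right) = \left(-9 + 2\right) 91 = \left(-7\right) 91 = -637$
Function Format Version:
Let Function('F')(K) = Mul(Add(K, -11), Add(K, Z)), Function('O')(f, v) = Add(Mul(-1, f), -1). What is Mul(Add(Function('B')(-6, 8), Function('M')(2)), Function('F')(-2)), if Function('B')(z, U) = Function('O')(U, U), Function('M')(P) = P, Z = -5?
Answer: -637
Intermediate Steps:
Function('O')(f, v) = Add(-1, Mul(-1, f))
Function('B')(z, U) = Add(-1, Mul(-1, U))
Function('F')(K) = Mul(Add(-11, K), Add(-5, K)) (Function('F')(K) = Mul(Add(K, -11), Add(K, -5)) = Mul(Add(-11, K), Add(-5, K)))
Mul(Add(Function('B')(-6, 8), Function('M')(2)), Function('F')(-2)) = Mul(Add(Add(-1, Mul(-1, 8)), 2), Add(55, Pow(-2, 2), Mul(-16, -2))) = Mul(Add(Add(-1, -8), 2), Add(55, 4, 32)) = Mul(Add(-9, 2), 91) = Mul(-7, 91) = -637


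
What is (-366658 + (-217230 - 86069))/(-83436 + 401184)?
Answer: -223319/105916 ≈ -2.1085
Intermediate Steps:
(-366658 + (-217230 - 86069))/(-83436 + 401184) = (-366658 - 303299)/317748 = -669957*1/317748 = -223319/105916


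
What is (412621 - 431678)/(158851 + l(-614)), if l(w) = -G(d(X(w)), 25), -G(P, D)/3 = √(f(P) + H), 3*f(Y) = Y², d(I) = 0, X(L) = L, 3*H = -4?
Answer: -159327553/1328086327 + 2006*I*√3/1328086327 ≈ -0.11997 + 2.6162e-6*I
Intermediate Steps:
H = -4/3 (H = (⅓)*(-4) = -4/3 ≈ -1.3333)
f(Y) = Y²/3
G(P, D) = -3*√(-4/3 + P²/3) (G(P, D) = -3*√(P²/3 - 4/3) = -3*√(-4/3 + P²/3))
l(w) = 2*I*√3 (l(w) = -(-1)*√(-12 + 3*0²) = -(-1)*√(-12 + 3*0) = -(-1)*√(-12 + 0) = -(-1)*√(-12) = -(-1)*2*I*√3 = -(-2)*I*√3 = 2*I*√3)
(412621 - 431678)/(158851 + l(-614)) = (412621 - 431678)/(158851 + 2*I*√3) = -19057/(158851 + 2*I*√3)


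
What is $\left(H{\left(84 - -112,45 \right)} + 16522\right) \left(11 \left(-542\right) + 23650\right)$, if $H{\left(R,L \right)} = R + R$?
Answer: $299174832$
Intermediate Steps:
$H{\left(R,L \right)} = 2 R$
$\left(H{\left(84 - -112,45 \right)} + 16522\right) \left(11 \left(-542\right) + 23650\right) = \left(2 \left(84 - -112\right) + 16522\right) \left(11 \left(-542\right) + 23650\right) = \left(2 \left(84 + 112\right) + 16522\right) \left(-5962 + 23650\right) = \left(2 \cdot 196 + 16522\right) 17688 = \left(392 + 16522\right) 17688 = 16914 \cdot 17688 = 299174832$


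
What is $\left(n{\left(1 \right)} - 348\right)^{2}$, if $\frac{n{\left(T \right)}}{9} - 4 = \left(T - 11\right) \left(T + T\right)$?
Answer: $242064$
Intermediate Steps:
$n{\left(T \right)} = 36 + 18 T \left(-11 + T\right)$ ($n{\left(T \right)} = 36 + 9 \left(T - 11\right) \left(T + T\right) = 36 + 9 \left(-11 + T\right) 2 T = 36 + 9 \cdot 2 T \left(-11 + T\right) = 36 + 18 T \left(-11 + T\right)$)
$\left(n{\left(1 \right)} - 348\right)^{2} = \left(\left(36 - 198 + 18 \cdot 1^{2}\right) - 348\right)^{2} = \left(\left(36 - 198 + 18 \cdot 1\right) - 348\right)^{2} = \left(\left(36 - 198 + 18\right) - 348\right)^{2} = \left(-144 - 348\right)^{2} = \left(-492\right)^{2} = 242064$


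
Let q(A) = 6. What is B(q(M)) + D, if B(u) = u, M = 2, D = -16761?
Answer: -16755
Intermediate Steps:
B(q(M)) + D = 6 - 16761 = -16755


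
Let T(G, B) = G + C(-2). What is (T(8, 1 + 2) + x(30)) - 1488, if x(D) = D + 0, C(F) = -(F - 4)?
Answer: -1444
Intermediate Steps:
C(F) = 4 - F (C(F) = -(-4 + F) = 4 - F)
x(D) = D
T(G, B) = 6 + G (T(G, B) = G + (4 - 1*(-2)) = G + (4 + 2) = G + 6 = 6 + G)
(T(8, 1 + 2) + x(30)) - 1488 = ((6 + 8) + 30) - 1488 = (14 + 30) - 1488 = 44 - 1488 = -1444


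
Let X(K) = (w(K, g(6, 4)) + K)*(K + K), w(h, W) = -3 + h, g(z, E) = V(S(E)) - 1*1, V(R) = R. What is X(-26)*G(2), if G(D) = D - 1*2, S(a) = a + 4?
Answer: 0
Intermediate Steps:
S(a) = 4 + a
G(D) = -2 + D (G(D) = D - 2 = -2 + D)
g(z, E) = 3 + E (g(z, E) = (4 + E) - 1*1 = (4 + E) - 1 = 3 + E)
X(K) = 2*K*(-3 + 2*K) (X(K) = ((-3 + K) + K)*(K + K) = (-3 + 2*K)*(2*K) = 2*K*(-3 + 2*K))
X(-26)*G(2) = (2*(-26)*(-3 + 2*(-26)))*(-2 + 2) = (2*(-26)*(-3 - 52))*0 = (2*(-26)*(-55))*0 = 2860*0 = 0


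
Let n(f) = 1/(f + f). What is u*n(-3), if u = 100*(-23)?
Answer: 1150/3 ≈ 383.33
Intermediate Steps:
n(f) = 1/(2*f)
u = -2300
u*n(-3) = -1150/(-3) = -1150*(-1)/3 = -2300*(-⅙) = 1150/3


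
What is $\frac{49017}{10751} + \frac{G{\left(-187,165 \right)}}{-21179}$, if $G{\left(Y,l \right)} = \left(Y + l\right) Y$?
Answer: $\frac{993901429}{227695429} \approx 4.3651$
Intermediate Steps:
$G{\left(Y,l \right)} = Y \left(Y + l\right)$
$\frac{49017}{10751} + \frac{G{\left(-187,165 \right)}}{-21179} = \frac{49017}{10751} + \frac{\left(-187\right) \left(-187 + 165\right)}{-21179} = 49017 \cdot \frac{1}{10751} + \left(-187\right) \left(-22\right) \left(- \frac{1}{21179}\right) = \frac{49017}{10751} + 4114 \left(- \frac{1}{21179}\right) = \frac{49017}{10751} - \frac{4114}{21179} = \frac{993901429}{227695429}$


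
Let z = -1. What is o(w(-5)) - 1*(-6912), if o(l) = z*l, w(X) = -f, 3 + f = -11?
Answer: 6898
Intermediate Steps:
f = -14 (f = -3 - 11 = -14)
w(X) = 14 (w(X) = -1*(-14) = 14)
o(l) = -l
o(w(-5)) - 1*(-6912) = -1*14 - 1*(-6912) = -14 + 6912 = 6898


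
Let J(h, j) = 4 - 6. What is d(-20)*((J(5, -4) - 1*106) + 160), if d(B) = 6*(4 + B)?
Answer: -4992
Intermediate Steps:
J(h, j) = -2
d(B) = 24 + 6*B
d(-20)*((J(5, -4) - 1*106) + 160) = (24 + 6*(-20))*((-2 - 1*106) + 160) = (24 - 120)*((-2 - 106) + 160) = -96*(-108 + 160) = -96*52 = -4992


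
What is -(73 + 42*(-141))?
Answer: 5849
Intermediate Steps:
-(73 + 42*(-141)) = -(73 - 5922) = -1*(-5849) = 5849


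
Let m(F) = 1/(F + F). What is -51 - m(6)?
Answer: -613/12 ≈ -51.083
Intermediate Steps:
m(F) = 1/(2*F)
-51 - m(6) = -51 - 1/(2*6) = -51 - 1*1/12 = -51 - 1/12 = -613/12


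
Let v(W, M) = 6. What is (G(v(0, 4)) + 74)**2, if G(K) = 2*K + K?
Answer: 8464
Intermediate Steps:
G(K) = 3*K
(G(v(0, 4)) + 74)**2 = (3*6 + 74)**2 = (18 + 74)**2 = 92**2 = 8464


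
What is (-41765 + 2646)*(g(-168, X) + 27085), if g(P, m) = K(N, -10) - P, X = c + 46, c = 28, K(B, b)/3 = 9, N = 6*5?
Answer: -1067166320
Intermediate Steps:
N = 30
K(B, b) = 27 (K(B, b) = 3*9 = 27)
X = 74 (X = 28 + 46 = 74)
g(P, m) = 27 - P
(-41765 + 2646)*(g(-168, X) + 27085) = (-41765 + 2646)*((27 - 1*(-168)) + 27085) = -39119*((27 + 168) + 27085) = -39119*(195 + 27085) = -39119*27280 = -1067166320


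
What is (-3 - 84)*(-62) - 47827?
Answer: -42433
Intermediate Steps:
(-3 - 84)*(-62) - 47827 = -87*(-62) - 47827 = 5394 - 47827 = -42433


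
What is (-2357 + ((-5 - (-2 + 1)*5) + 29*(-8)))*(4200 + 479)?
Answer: -12113931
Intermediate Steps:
(-2357 + ((-5 - (-2 + 1)*5) + 29*(-8)))*(4200 + 479) = (-2357 + ((-5 - (-1)*5) - 232))*4679 = (-2357 + ((-5 - 1*(-5)) - 232))*4679 = (-2357 + ((-5 + 5) - 232))*4679 = (-2357 + (0 - 232))*4679 = (-2357 - 232)*4679 = -2589*4679 = -12113931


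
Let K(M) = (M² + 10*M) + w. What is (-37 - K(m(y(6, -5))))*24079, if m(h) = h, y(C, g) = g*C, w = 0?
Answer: -15338323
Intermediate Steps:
y(C, g) = C*g
K(M) = M² + 10*M (K(M) = (M² + 10*M) + 0 = M² + 10*M)
(-37 - K(m(y(6, -5))))*24079 = (-37 - 6*(-5)*(10 + 6*(-5)))*24079 = (-37 - (-30)*(10 - 30))*24079 = (-37 - (-30)*(-20))*24079 = (-37 - 1*600)*24079 = (-37 - 600)*24079 = -637*24079 = -15338323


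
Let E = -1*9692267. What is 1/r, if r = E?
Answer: -1/9692267 ≈ -1.0318e-7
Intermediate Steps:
E = -9692267
r = -9692267
1/r = 1/(-9692267) = -1/9692267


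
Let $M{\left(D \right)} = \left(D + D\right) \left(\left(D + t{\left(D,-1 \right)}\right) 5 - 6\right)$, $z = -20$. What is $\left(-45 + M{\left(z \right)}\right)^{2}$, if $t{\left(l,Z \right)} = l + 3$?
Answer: $57684025$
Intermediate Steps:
$t{\left(l,Z \right)} = 3 + l$
$M{\left(D \right)} = 2 D \left(9 + 10 D\right)$ ($M{\left(D \right)} = \left(D + D\right) \left(\left(D + \left(3 + D\right)\right) 5 - 6\right) = 2 D \left(\left(3 + 2 D\right) 5 - 6\right) = 2 D \left(\left(15 + 10 D\right) - 6\right) = 2 D \left(9 + 10 D\right)$)
$\left(-45 + M{\left(z \right)}\right)^{2} = \left(-45 + 2 \left(-20\right) \left(9 + 10 \left(-20\right)\right)\right)^{2} = \left(-45 + 2 \left(-20\right) \left(9 - 200\right)\right)^{2} = \left(-45 + 2 \left(-20\right) \left(-191\right)\right)^{2} = \left(-45 + 7640\right)^{2} = 7595^{2} = 57684025$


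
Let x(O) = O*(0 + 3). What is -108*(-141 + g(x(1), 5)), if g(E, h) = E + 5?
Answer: 14364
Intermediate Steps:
x(O) = 3*O (x(O) = O*3 = 3*O)
g(E, h) = 5 + E
-108*(-141 + g(x(1), 5)) = -108*(-141 + (5 + 3*1)) = -108*(-141 + (5 + 3)) = -108*(-141 + 8) = -108*(-133) = 14364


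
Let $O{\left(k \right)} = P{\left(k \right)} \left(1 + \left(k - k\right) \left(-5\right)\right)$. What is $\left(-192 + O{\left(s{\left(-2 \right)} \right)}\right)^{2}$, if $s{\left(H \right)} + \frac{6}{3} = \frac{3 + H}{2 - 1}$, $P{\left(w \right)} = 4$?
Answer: $35344$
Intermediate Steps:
$s{\left(H \right)} = 1 + H$ ($s{\left(H \right)} = -2 + \frac{3 + H}{2 - 1} = -2 + \frac{3 + H}{1} = -2 + \left(3 + H\right) 1 = -2 + \left(3 + H\right) = 1 + H$)
$O{\left(k \right)} = 4$ ($O{\left(k \right)} = 4 \left(1 + \left(k - k\right) \left(-5\right)\right) = 4 \left(1 + 0 \left(-5\right)\right) = 4 \left(1 + 0\right) = 4 \cdot 1 = 4$)
$\left(-192 + O{\left(s{\left(-2 \right)} \right)}\right)^{2} = \left(-192 + 4\right)^{2} = \left(-188\right)^{2} = 35344$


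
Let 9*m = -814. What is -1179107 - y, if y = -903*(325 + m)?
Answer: -2901910/3 ≈ -9.6730e+5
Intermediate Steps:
m = -814/9 (m = (⅑)*(-814) = -814/9 ≈ -90.444)
y = -635411/3 (y = -903*(325 - 814/9) = -903*2111/9 = -635411/3 ≈ -2.1180e+5)
-1179107 - y = -1179107 - 1*(-635411/3) = -1179107 + 635411/3 = -2901910/3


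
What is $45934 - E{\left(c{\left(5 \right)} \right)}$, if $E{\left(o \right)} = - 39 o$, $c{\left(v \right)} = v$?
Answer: $46129$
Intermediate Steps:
$45934 - E{\left(c{\left(5 \right)} \right)} = 45934 - \left(-39\right) 5 = 45934 - -195 = 45934 + 195 = 46129$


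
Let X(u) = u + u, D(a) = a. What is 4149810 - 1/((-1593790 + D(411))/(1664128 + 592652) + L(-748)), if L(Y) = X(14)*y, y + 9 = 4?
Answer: 1317741372016770/317542579 ≈ 4.1498e+6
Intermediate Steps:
X(u) = 2*u
y = -5 (y = -9 + 4 = -5)
L(Y) = -140 (L(Y) = (2*14)*(-5) = 28*(-5) = -140)
4149810 - 1/((-1593790 + D(411))/(1664128 + 592652) + L(-748)) = 4149810 - 1/((-1593790 + 411)/(1664128 + 592652) - 140) = 4149810 - 1/(-1593379/2256780 - 140) = 4149810 - 1/(-317542579/2256780) = 4149810 - 1*(-2256780/317542579) = 4149810 + 2256780/317542579 = 1317741372016770/317542579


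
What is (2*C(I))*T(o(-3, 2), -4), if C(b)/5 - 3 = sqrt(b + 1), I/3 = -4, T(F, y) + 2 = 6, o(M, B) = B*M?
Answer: 120 + 40*I*sqrt(11) ≈ 120.0 + 132.67*I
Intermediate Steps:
T(F, y) = 4 (T(F, y) = -2 + 6 = 4)
I = -12 (I = 3*(-4) = -12)
C(b) = 15 + 5*sqrt(1 + b) (C(b) = 15 + 5*sqrt(b + 1) = 15 + 5*sqrt(1 + b))
(2*C(I))*T(o(-3, 2), -4) = (2*(15 + 5*sqrt(1 - 12)))*4 = (2*(15 + 5*sqrt(-11)))*4 = (2*(15 + 5*(I*sqrt(11))))*4 = (2*(15 + 5*I*sqrt(11)))*4 = (30 + 10*I*sqrt(11))*4 = 120 + 40*I*sqrt(11)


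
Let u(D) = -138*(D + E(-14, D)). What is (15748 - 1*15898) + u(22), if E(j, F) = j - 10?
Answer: 126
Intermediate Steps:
E(j, F) = -10 + j
u(D) = 3312 - 138*D (u(D) = -138*(D + (-10 - 14)) = -138*(D - 24) = -138*(-24 + D) = 3312 - 138*D)
(15748 - 1*15898) + u(22) = (15748 - 1*15898) + (3312 - 138*22) = (15748 - 15898) + (3312 - 3036) = -150 + 276 = 126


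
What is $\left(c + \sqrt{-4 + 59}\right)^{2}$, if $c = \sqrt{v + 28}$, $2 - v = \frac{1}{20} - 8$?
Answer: $\frac{1859}{20} + 11 \sqrt{69} \approx 184.32$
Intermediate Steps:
$v = \frac{199}{20}$ ($v = 2 - \left(\frac{1}{20} - 8\right) = 2 - - \frac{159}{20} = 2 + \frac{159}{20} = \frac{199}{20} \approx 9.95$)
$c = \frac{\sqrt{3795}}{10}$ ($c = \sqrt{\frac{199}{20} + 28} = \sqrt{\frac{759}{20}} = \frac{\sqrt{3795}}{10} \approx 6.1604$)
$\left(c + \sqrt{-4 + 59}\right)^{2} = \left(\frac{\sqrt{3795}}{10} + \sqrt{-4 + 59}\right)^{2} = \left(\frac{\sqrt{3795}}{10} + \sqrt{55}\right)^{2} = \left(\sqrt{55} + \frac{\sqrt{3795}}{10}\right)^{2}$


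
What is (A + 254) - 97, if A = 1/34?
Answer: 5339/34 ≈ 157.03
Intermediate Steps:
A = 1/34 ≈ 0.029412
(A + 254) - 97 = (1/34 + 254) - 97 = 8637/34 - 97 = 5339/34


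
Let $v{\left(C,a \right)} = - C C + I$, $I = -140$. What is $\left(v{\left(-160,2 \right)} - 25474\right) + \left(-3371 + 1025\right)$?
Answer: $-53560$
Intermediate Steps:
$v{\left(C,a \right)} = -140 - C^{2}$ ($v{\left(C,a \right)} = - C C - 140 = - C^{2} - 140 = -140 - C^{2}$)
$\left(v{\left(-160,2 \right)} - 25474\right) + \left(-3371 + 1025\right) = \left(\left(-140 - \left(-160\right)^{2}\right) - 25474\right) + \left(-3371 + 1025\right) = \left(\left(-140 - 25600\right) - 25474\right) - 2346 = \left(-25740 - 25474\right) - 2346 = -51214 - 2346 = -53560$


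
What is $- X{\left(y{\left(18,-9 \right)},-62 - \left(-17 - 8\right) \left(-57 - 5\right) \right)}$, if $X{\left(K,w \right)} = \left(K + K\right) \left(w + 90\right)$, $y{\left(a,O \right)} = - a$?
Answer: $-54792$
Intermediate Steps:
$X{\left(K,w \right)} = 2 K \left(90 + w\right)$
$- X{\left(y{\left(18,-9 \right)},-62 - \left(-17 - 8\right) \left(-57 - 5\right) \right)} = - 2 \left(\left(-1\right) 18\right) \left(90 - \left(62 + \left(-17 - 8\right) \left(-57 - 5\right)\right)\right) = - 2 \left(-18\right) \left(90 - \left(62 - -1550\right)\right) = - 2 \left(-18\right) \left(90 - 1612\right) = - 2 \left(-18\right) \left(-1522\right) = \left(-1\right) 54792 = -54792$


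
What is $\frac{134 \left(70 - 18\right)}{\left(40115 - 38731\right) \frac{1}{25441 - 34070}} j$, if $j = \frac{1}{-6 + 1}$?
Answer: $\frac{7515859}{865} \approx 8688.9$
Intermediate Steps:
$j = - \frac{1}{5}$ ($j = \frac{1}{-5} = - \frac{1}{5} \approx -0.2$)
$\frac{134 \left(70 - 18\right)}{\left(40115 - 38731\right) \frac{1}{25441 - 34070}} j = \frac{134 \left(70 - 18\right)}{\left(40115 - 38731\right) \frac{1}{25441 - 34070}} \left(- \frac{1}{5}\right) = \frac{134 \cdot 52}{1384 \frac{1}{-8629}} \left(- \frac{1}{5}\right) = \frac{6968}{1384 \left(- \frac{1}{8629}\right)} \left(- \frac{1}{5}\right) = \frac{6968}{- \frac{1384}{8629}} \left(- \frac{1}{5}\right) = 6968 \left(- \frac{8629}{1384}\right) \left(- \frac{1}{5}\right) = \left(- \frac{7515859}{173}\right) \left(- \frac{1}{5}\right) = \frac{7515859}{865}$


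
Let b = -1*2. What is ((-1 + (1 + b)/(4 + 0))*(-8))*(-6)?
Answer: -60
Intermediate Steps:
b = -2
((-1 + (1 + b)/(4 + 0))*(-8))*(-6) = ((-1 + (1 - 2)/(4 + 0))*(-8))*(-6) = ((-1 - 1/4)*(-8))*(-6) = -5/4*(-8)*(-6) = 10*(-6) = -60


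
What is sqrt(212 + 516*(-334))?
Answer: 2*I*sqrt(43033) ≈ 414.89*I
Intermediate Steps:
sqrt(212 + 516*(-334)) = sqrt(212 - 172344) = sqrt(-172132) = 2*I*sqrt(43033)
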